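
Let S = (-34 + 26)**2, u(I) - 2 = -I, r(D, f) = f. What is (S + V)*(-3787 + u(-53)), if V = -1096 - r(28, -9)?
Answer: 3817836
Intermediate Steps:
u(I) = 2 - I
S = 64 (S = (-8)**2 = 64)
V = -1087 (V = -1096 - 1*(-9) = -1096 + 9 = -1087)
(S + V)*(-3787 + u(-53)) = (64 - 1087)*(-3787 + (2 - 1*(-53))) = -1023*(-3787 + (2 + 53)) = -1023*(-3787 + 55) = -1023*(-3732) = 3817836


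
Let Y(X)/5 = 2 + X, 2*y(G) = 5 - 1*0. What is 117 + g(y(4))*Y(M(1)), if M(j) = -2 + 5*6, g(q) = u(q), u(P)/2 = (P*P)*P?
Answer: 9609/2 ≈ 4804.5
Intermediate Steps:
y(G) = 5/2 (y(G) = (5 - 1*0)/2 = (5 + 0)/2 = (1/2)*5 = 5/2)
u(P) = 2*P**3 (u(P) = 2*((P*P)*P) = 2*(P**2*P) = 2*P**3)
g(q) = 2*q**3
M(j) = 28 (M(j) = -2 + 30 = 28)
Y(X) = 10 + 5*X (Y(X) = 5*(2 + X) = 10 + 5*X)
117 + g(y(4))*Y(M(1)) = 117 + (2*(5/2)**3)*(10 + 5*28) = 117 + (2*(125/8))*(10 + 140) = 117 + (125/4)*150 = 117 + 9375/2 = 9609/2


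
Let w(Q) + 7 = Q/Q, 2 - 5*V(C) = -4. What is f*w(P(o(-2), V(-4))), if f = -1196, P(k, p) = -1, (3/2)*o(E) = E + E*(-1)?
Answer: 7176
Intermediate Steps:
V(C) = 6/5 (V(C) = ⅖ - ⅕*(-4) = ⅖ + ⅘ = 6/5)
o(E) = 0 (o(E) = 2*(E + E*(-1))/3 = 2*(E - E)/3 = (⅔)*0 = 0)
w(Q) = -6 (w(Q) = -7 + Q/Q = -7 + 1 = -6)
f*w(P(o(-2), V(-4))) = -1196*(-6) = 7176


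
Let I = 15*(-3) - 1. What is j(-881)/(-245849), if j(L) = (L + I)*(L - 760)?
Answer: -1521207/245849 ≈ -6.1876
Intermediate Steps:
I = -46 (I = -45 - 1 = -46)
j(L) = (-760 + L)*(-46 + L) (j(L) = (L - 46)*(L - 760) = (-46 + L)*(-760 + L) = (-760 + L)*(-46 + L))
j(-881)/(-245849) = (34960 + (-881)² - 806*(-881))/(-245849) = (34960 + 776161 + 710086)*(-1/245849) = 1521207*(-1/245849) = -1521207/245849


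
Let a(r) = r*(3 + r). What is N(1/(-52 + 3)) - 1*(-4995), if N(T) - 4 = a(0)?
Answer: 4999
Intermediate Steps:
N(T) = 4 (N(T) = 4 + 0*(3 + 0) = 4 + 0*3 = 4 + 0 = 4)
N(1/(-52 + 3)) - 1*(-4995) = 4 - 1*(-4995) = 4 + 4995 = 4999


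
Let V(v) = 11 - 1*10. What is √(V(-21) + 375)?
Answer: 2*√94 ≈ 19.391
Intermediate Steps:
V(v) = 1 (V(v) = 11 - 10 = 1)
√(V(-21) + 375) = √(1 + 375) = √376 = 2*√94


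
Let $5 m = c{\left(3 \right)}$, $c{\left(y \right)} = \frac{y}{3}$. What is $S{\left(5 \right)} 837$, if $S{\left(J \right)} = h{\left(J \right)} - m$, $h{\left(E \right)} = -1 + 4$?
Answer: $\frac{11718}{5} \approx 2343.6$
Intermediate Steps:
$c{\left(y \right)} = \frac{y}{3}$ ($c{\left(y \right)} = y \frac{1}{3} = \frac{y}{3}$)
$h{\left(E \right)} = 3$
$m = \frac{1}{5}$ ($m = \frac{\frac{1}{3} \cdot 3}{5} = \frac{1}{5} \cdot 1 = \frac{1}{5} \approx 0.2$)
$S{\left(J \right)} = \frac{14}{5}$ ($S{\left(J \right)} = 3 - \frac{1}{5} = \frac{14}{5}$)
$S{\left(5 \right)} 837 = \frac{14}{5} \cdot 837 = \frac{11718}{5}$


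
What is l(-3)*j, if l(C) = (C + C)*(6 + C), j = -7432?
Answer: 133776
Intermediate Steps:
l(C) = 2*C*(6 + C) (l(C) = (2*C)*(6 + C) = 2*C*(6 + C))
l(-3)*j = (2*(-3)*(6 - 3))*(-7432) = (2*(-3)*3)*(-7432) = -18*(-7432) = 133776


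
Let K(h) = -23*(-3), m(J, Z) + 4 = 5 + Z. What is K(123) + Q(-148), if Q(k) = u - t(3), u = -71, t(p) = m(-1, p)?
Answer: -6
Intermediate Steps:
m(J, Z) = 1 + Z (m(J, Z) = -4 + (5 + Z) = 1 + Z)
t(p) = 1 + p
K(h) = 69
Q(k) = -75 (Q(k) = -71 - (1 + 3) = -71 - 1*4 = -71 - 4 = -75)
K(123) + Q(-148) = 69 - 75 = -6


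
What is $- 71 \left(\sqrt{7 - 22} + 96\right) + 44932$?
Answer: $38116 - 71 i \sqrt{15} \approx 38116.0 - 274.98 i$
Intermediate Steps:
$- 71 \left(\sqrt{7 - 22} + 96\right) + 44932 = - 71 \left(\sqrt{-15} + 96\right) + 44932 = - 71 \left(i \sqrt{15} + 96\right) + 44932 = - 71 \left(96 + i \sqrt{15}\right) + 44932 = \left(-6816 - 71 i \sqrt{15}\right) + 44932 = 38116 - 71 i \sqrt{15}$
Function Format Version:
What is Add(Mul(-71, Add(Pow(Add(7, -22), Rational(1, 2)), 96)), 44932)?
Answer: Add(38116, Mul(-71, I, Pow(15, Rational(1, 2)))) ≈ Add(38116., Mul(-274.98, I))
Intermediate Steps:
Add(Mul(-71, Add(Pow(Add(7, -22), Rational(1, 2)), 96)), 44932) = Add(Mul(-71, Add(Pow(-15, Rational(1, 2)), 96)), 44932) = Add(Mul(-71, Add(Mul(I, Pow(15, Rational(1, 2))), 96)), 44932) = Add(Mul(-71, Add(96, Mul(I, Pow(15, Rational(1, 2))))), 44932) = Add(Add(-6816, Mul(-71, I, Pow(15, Rational(1, 2)))), 44932) = Add(38116, Mul(-71, I, Pow(15, Rational(1, 2))))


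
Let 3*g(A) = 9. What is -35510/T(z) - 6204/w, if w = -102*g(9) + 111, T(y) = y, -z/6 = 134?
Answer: 29633/390 ≈ 75.982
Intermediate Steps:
z = -804 (z = -6*134 = -804)
g(A) = 3 (g(A) = (⅓)*9 = 3)
w = -195 (w = -102*3 + 111 = -306 + 111 = -195)
-35510/T(z) - 6204/w = -35510/(-804) - 6204/(-195) = -35510*(-1/804) - 6204*(-1/195) = 265/6 + 2068/65 = 29633/390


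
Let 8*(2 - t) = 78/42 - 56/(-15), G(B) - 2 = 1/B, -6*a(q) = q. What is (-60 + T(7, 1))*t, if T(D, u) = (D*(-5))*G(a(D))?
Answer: -5465/42 ≈ -130.12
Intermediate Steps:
a(q) = -q/6
G(B) = 2 + 1/B
T(D, u) = -5*D*(2 - 6/D) (T(D, u) = (D*(-5))*(2 + 1/(-D/6)) = (-5*D)*(2 - 6/D) = -5*D*(2 - 6/D))
t = 1093/840 (t = 2 - (78/42 - 56/(-15))/8 = 2 - (78*(1/42) - 56*(-1/15))/8 = 2 - (13/7 + 56/15)/8 = 2 - ⅛*587/105 = 2 - 587/840 = 1093/840 ≈ 1.3012)
(-60 + T(7, 1))*t = (-60 + (30 - 10*7))*(1093/840) = (-60 + (30 - 70))*(1093/840) = (-60 - 40)*(1093/840) = -100*1093/840 = -5465/42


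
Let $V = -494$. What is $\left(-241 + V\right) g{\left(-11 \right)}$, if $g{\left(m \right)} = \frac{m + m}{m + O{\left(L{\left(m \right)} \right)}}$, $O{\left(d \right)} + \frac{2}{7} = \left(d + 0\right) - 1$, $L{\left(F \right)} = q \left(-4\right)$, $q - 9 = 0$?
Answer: $- \frac{56595}{169} \approx -334.88$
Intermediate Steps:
$q = 9$ ($q = 9 + 0 = 9$)
$L{\left(F \right)} = -36$ ($L{\left(F \right)} = 9 \left(-4\right) = -36$)
$O{\left(d \right)} = - \frac{9}{7} + d$ ($O{\left(d \right)} = - \frac{2}{7} + \left(\left(d + 0\right) - 1\right) = - \frac{2}{7} + \left(d - 1\right) = - \frac{2}{7} + \left(-1 + d\right) = - \frac{9}{7} + d$)
$g{\left(m \right)} = \frac{2 m}{- \frac{261}{7} + m}$ ($g{\left(m \right)} = \frac{m + m}{m - \frac{261}{7}} = \frac{2 m}{m - \frac{261}{7}} = \frac{2 m}{- \frac{261}{7} + m}$)
$\left(-241 + V\right) g{\left(-11 \right)} = \left(-241 - 494\right) 14 \left(-11\right) \frac{1}{-261 + 7 \left(-11\right)} = - 735 \cdot 14 \left(-11\right) \frac{1}{-261 - 77} = - 735 \cdot 14 \left(-11\right) \frac{1}{-338} = - 735 \cdot 14 \left(-11\right) \left(- \frac{1}{338}\right) = \left(-735\right) \frac{77}{169} = - \frac{56595}{169}$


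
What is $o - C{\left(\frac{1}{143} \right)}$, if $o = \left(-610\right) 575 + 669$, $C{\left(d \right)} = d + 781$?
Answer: $- \frac{50173267}{143} \approx -3.5086 \cdot 10^{5}$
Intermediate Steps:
$C{\left(d \right)} = 781 + d$
$o = -350081$ ($o = -350750 + 669 = -350081$)
$o - C{\left(\frac{1}{143} \right)} = -350081 - \left(781 + \frac{1}{143}\right) = -350081 - \frac{111684}{143} = - \frac{50173267}{143}$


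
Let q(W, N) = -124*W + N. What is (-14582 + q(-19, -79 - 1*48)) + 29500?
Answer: 17147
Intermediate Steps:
q(W, N) = N - 124*W
(-14582 + q(-19, -79 - 1*48)) + 29500 = (-14582 + ((-79 - 1*48) - 124*(-19))) + 29500 = (-14582 + ((-79 - 48) + 2356)) + 29500 = (-14582 + (-127 + 2356)) + 29500 = (-14582 + 2229) + 29500 = -12353 + 29500 = 17147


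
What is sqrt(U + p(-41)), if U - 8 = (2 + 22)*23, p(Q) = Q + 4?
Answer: sqrt(523) ≈ 22.869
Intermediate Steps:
p(Q) = 4 + Q
U = 560 (U = 8 + (2 + 22)*23 = 8 + 24*23 = 8 + 552 = 560)
sqrt(U + p(-41)) = sqrt(560 + (4 - 41)) = sqrt(560 - 37) = sqrt(523)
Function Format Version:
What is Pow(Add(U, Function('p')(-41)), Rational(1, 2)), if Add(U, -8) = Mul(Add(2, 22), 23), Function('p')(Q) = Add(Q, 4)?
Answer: Pow(523, Rational(1, 2)) ≈ 22.869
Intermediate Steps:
Function('p')(Q) = Add(4, Q)
U = 560 (U = Add(8, Mul(Add(2, 22), 23)) = Add(8, Mul(24, 23)) = Add(8, 552) = 560)
Pow(Add(U, Function('p')(-41)), Rational(1, 2)) = Pow(Add(560, Add(4, -41)), Rational(1, 2)) = Pow(Add(560, -37), Rational(1, 2)) = Pow(523, Rational(1, 2))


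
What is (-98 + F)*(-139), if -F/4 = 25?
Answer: 27522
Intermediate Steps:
F = -100 (F = -4*25 = -100)
(-98 + F)*(-139) = (-98 - 100)*(-139) = -198*(-139) = 27522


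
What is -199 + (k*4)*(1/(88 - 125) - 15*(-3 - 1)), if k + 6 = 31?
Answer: 214537/37 ≈ 5798.3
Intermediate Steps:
k = 25 (k = -6 + 31 = 25)
-199 + (k*4)*(1/(88 - 125) - 15*(-3 - 1)) = -199 + (25*4)*(1/(88 - 125) - 15*(-3 - 1)) = -199 + 100*(1/(-37) - 15*(-4)) = -199 + 100*(-1/37 - 1*(-60)) = -199 + 100*(-1/37 + 60) = -199 + 100*(2219/37) = -199 + 221900/37 = 214537/37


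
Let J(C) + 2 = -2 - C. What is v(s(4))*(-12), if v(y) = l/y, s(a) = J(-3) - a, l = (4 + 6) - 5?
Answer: 12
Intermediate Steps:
J(C) = -4 - C (J(C) = -2 + (-2 - C) = -4 - C)
l = 5 (l = 10 - 5 = 5)
s(a) = -1 - a (s(a) = (-4 - 1*(-3)) - a = (-4 + 3) - a = -1 - a)
v(y) = 5/y
v(s(4))*(-12) = (5/(-1 - 1*4))*(-12) = (5/(-1 - 4))*(-12) = (5/(-5))*(-12) = (5*(-⅕))*(-12) = -1*(-12) = 12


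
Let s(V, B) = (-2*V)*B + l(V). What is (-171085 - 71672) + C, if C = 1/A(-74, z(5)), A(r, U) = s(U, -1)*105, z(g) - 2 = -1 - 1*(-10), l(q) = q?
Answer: -841153004/3465 ≈ -2.4276e+5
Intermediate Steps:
s(V, B) = V - 2*B*V (s(V, B) = (-2*V)*B + V = -2*B*V + V = V - 2*B*V)
z(g) = 11 (z(g) = 2 + (-1 - 1*(-10)) = 2 + (-1 + 10) = 2 + 9 = 11)
A(r, U) = 315*U (A(r, U) = (U*(1 - 2*(-1)))*105 = (U*(1 + 2))*105 = (U*3)*105 = (3*U)*105 = 315*U)
C = 1/3465 (C = 1/(315*11) = 1/3465 ≈ 0.00028860)
(-171085 - 71672) + C = (-171085 - 71672) + 1/3465 = -242757 + 1/3465 = -841153004/3465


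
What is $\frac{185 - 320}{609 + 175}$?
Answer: $- \frac{135}{784} \approx -0.17219$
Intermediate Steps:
$\frac{185 - 320}{609 + 175} = \frac{1}{784} \left(-135\right) = - \frac{135}{784}$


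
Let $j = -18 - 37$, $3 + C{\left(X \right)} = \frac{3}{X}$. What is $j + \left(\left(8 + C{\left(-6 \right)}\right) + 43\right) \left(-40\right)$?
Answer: $-1955$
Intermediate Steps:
$C{\left(X \right)} = -3 + \frac{3}{X}$
$j = -55$ ($j = -18 - 37 = -55$)
$j + \left(\left(8 + C{\left(-6 \right)}\right) + 43\right) \left(-40\right) = -55 + \left(\left(8 - \left(3 - \frac{3}{-6}\right)\right) + 43\right) \left(-40\right) = -55 + \left(\left(8 + \left(-3 + 3 \left(- \frac{1}{6}\right)\right)\right) + 43\right) \left(-40\right) = -55 + \left(\left(8 - \frac{7}{2}\right) + 43\right) \left(-40\right) = -55 + \left(\frac{9}{2} + 43\right) \left(-40\right) = -55 + \frac{95}{2} \left(-40\right) = -55 - 1900 = -1955$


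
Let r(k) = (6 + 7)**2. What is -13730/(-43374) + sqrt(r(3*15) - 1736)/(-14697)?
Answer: 6865/21687 - I*sqrt(1567)/14697 ≈ 0.31655 - 0.0026934*I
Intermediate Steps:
r(k) = 169 (r(k) = 13**2 = 169)
-13730/(-43374) + sqrt(r(3*15) - 1736)/(-14697) = -13730/(-43374) + sqrt(169 - 1736)/(-14697) = -13730*(-1/43374) + sqrt(-1567)*(-1/14697) = 6865/21687 + (I*sqrt(1567))*(-1/14697) = 6865/21687 - I*sqrt(1567)/14697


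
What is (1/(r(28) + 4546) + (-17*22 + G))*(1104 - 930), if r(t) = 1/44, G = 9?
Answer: -4234526698/66675 ≈ -63510.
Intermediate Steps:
r(t) = 1/44
(1/(r(28) + 4546) + (-17*22 + G))*(1104 - 930) = (1/(1/44 + 4546) + (-17*22 + 9))*(1104 - 930) = (1/(200025/44) + (-374 + 9))*174 = (44/200025 - 365)*174 = -73009081/200025*174 = -4234526698/66675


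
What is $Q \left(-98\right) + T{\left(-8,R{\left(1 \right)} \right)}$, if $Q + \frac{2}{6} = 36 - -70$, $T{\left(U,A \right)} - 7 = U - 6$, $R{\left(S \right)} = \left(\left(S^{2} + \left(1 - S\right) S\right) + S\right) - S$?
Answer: $- \frac{31087}{3} \approx -10362.0$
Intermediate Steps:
$R{\left(S \right)} = S^{2} + S \left(1 - S\right)$ ($R{\left(S \right)} = \left(\left(S^{2} + S \left(1 - S\right)\right) + S\right) - S = \left(S + S^{2} + S \left(1 - S\right)\right) - S = S^{2} + S \left(1 - S\right)$)
$T{\left(U,A \right)} = 1 + U$ ($T{\left(U,A \right)} = 7 + \left(U - 6\right) = 7 + \left(-6 + U\right) = 1 + U$)
$Q = \frac{317}{3}$ ($Q = - \frac{1}{3} + \left(36 - -70\right) = - \frac{1}{3} + \left(36 + 70\right) = - \frac{1}{3} + 106 = \frac{317}{3} \approx 105.67$)
$Q \left(-98\right) + T{\left(-8,R{\left(1 \right)} \right)} = \frac{317}{3} \left(-98\right) + \left(1 - 8\right) = - \frac{31066}{3} - 7 = - \frac{31087}{3}$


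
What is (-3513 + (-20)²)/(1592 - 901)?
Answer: -3113/691 ≈ -4.5051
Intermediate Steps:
(-3513 + (-20)²)/(1592 - 901) = (-3513 + 400)/691 = -3113*1/691 = -3113/691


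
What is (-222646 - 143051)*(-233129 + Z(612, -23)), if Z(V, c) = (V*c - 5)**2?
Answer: -72423157558104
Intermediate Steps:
Z(V, c) = (-5 + V*c)**2
(-222646 - 143051)*(-233129 + Z(612, -23)) = (-222646 - 143051)*(-233129 + (-5 + 612*(-23))**2) = -365697*(-233129 + (-5 - 14076)**2) = -365697*(-233129 + (-14081)**2) = -365697*(-233129 + 198274561) = -365697*198041432 = -72423157558104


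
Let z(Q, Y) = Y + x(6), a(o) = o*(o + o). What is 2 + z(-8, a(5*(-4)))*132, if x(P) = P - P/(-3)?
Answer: 106658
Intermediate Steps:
x(P) = 4*P/3 (x(P) = P - P*(-1)/3 = P - (-1)*P/3 = P + P/3 = 4*P/3)
a(o) = 2*o² (a(o) = o*(2*o) = 2*o²)
z(Q, Y) = 8 + Y (z(Q, Y) = Y + (4/3)*6 = Y + 8 = 8 + Y)
2 + z(-8, a(5*(-4)))*132 = 2 + (8 + 2*(5*(-4))²)*132 = 2 + (8 + 2*(-20)²)*132 = 2 + (8 + 2*400)*132 = 2 + (8 + 800)*132 = 2 + 808*132 = 2 + 106656 = 106658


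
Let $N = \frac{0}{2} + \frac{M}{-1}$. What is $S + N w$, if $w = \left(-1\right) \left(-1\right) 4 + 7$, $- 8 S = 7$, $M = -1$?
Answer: $\frac{81}{8} \approx 10.125$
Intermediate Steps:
$S = - \frac{7}{8}$ ($S = \left(- \frac{1}{8}\right) 7 = - \frac{7}{8} \approx -0.875$)
$N = 1$ ($N = \frac{0}{2} - \frac{1}{-1} = 0 \cdot \frac{1}{2} - -1 = 0 + 1 = 1$)
$w = 11$ ($w = 1 \cdot 4 + 7 = 4 + 7 = 11$)
$S + N w = - \frac{7}{8} + 1 \cdot 11 = - \frac{7}{8} + 11 = \frac{81}{8}$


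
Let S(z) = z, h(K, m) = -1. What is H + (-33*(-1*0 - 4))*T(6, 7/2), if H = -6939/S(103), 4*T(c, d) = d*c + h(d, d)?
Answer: 61041/103 ≈ 592.63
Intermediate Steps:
T(c, d) = -1/4 + c*d/4 (T(c, d) = (d*c - 1)/4 = (c*d - 1)/4 = (-1 + c*d)/4 = -1/4 + c*d/4)
H = -6939/103 ≈ -67.369
H + (-33*(-1*0 - 4))*T(6, 7/2) = -6939/103 + (-33*(-1*0 - 4))*(-1/4 + (1/4)*6*(7/2)) = -6939/103 + (-33*(0 - 4))*(-1/4 + (1/4)*6*(7*(1/2))) = -6939/103 + (-33*(-4))*(-1/4 + (1/4)*6*(7/2)) = -6939/103 + 132*(-1/4 + 21/4) = -6939/103 + 132*5 = -6939/103 + 660 = 61041/103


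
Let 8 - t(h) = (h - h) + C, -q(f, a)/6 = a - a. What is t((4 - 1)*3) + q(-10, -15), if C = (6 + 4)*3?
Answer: -22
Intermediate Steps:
q(f, a) = 0 (q(f, a) = -6*(a - a) = -6*0 = 0)
C = 30 (C = 10*3 = 30)
t(h) = -22 (t(h) = 8 - ((h - h) + 30) = 8 - (0 + 30) = 8 - 1*30 = 8 - 30 = -22)
t((4 - 1)*3) + q(-10, -15) = -22 + 0 = -22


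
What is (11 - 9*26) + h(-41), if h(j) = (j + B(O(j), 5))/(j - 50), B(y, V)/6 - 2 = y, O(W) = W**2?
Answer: -30350/91 ≈ -333.52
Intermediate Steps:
B(y, V) = 12 + 6*y
h(j) = (12 + j + 6*j**2)/(-50 + j) (h(j) = (j + (12 + 6*j**2))/(j - 50) = (12 + j + 6*j**2)/(-50 + j))
(11 - 9*26) + h(-41) = (11 - 9*26) + (12 - 41 + 6*(-41)**2)/(-50 - 41) = (11 - 234) + (12 - 41 + 6*1681)/(-91) = -223 - (12 - 41 + 10086)/91 = -223 - 1/91*10057 = -223 - 10057/91 = -30350/91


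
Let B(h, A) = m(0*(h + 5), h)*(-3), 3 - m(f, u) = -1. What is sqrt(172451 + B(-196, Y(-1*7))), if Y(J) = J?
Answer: sqrt(172439) ≈ 415.26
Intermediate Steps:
m(f, u) = 4 (m(f, u) = 3 - 1*(-1) = 3 + 1 = 4)
B(h, A) = -12 (B(h, A) = 4*(-3) = -12)
sqrt(172451 + B(-196, Y(-1*7))) = sqrt(172451 - 12) = sqrt(172439)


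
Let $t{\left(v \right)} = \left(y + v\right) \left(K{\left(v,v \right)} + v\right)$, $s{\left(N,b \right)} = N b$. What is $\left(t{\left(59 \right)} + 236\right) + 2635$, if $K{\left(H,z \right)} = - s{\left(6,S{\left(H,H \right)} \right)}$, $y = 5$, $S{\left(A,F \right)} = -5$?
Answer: $8567$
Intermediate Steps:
$K{\left(H,z \right)} = 30$ ($K{\left(H,z \right)} = - 6 \left(-5\right) = \left(-1\right) \left(-30\right) = 30$)
$t{\left(v \right)} = \left(5 + v\right) \left(30 + v\right)$
$\left(t{\left(59 \right)} + 236\right) + 2635 = \left(\left(150 + 59^{2} + 35 \cdot 59\right) + 236\right) + 2635 = \left(\left(150 + 3481 + 2065\right) + 236\right) + 2635 = \left(5696 + 236\right) + 2635 = 5932 + 2635 = 8567$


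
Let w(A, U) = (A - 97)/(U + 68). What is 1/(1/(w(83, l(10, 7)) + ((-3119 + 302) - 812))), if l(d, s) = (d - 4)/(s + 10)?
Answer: -301224/83 ≈ -3629.2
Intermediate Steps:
l(d, s) = (-4 + d)/(10 + s)
w(A, U) = (-97 + A)/(68 + U)
1/(1/(w(83, l(10, 7)) + ((-3119 + 302) - 812))) = 1/(1/((-97 + 83)/(68 + (-4 + 10)/(10 + 7)) + ((-3119 + 302) - 812))) = 1/(1/(-14/(68 + 6/17) + (-2817 - 812))) = 1/(1/(-14/(68 + (1/17)*6) - 3629)) = 1/(1/(-14/(68 + 6/17) - 3629)) = 1/(1/(-14/(1162/17) - 3629)) = 1/(1/((17/1162)*(-14) - 3629)) = 1/(1/(-17/83 - 3629)) = 1/(1/(-301224/83)) = 1/(-83/301224) = -301224/83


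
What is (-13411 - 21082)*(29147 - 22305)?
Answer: -236001106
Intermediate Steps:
(-13411 - 21082)*(29147 - 22305) = -34493*6842 = -236001106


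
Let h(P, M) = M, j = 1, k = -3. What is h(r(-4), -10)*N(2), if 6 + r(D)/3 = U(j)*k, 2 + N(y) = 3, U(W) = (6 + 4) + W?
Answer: -10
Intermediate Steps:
U(W) = 10 + W
N(y) = 1 (N(y) = -2 + 3 = 1)
r(D) = -117 (r(D) = -18 + 3*((10 + 1)*(-3)) = -18 + 3*(11*(-3)) = -18 + 3*(-33) = -18 - 99 = -117)
h(r(-4), -10)*N(2) = -10*1 = -10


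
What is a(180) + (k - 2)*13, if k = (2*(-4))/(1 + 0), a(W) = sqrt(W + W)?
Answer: -130 + 6*sqrt(10) ≈ -111.03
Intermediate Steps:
a(W) = sqrt(2)*sqrt(W) (a(W) = sqrt(2*W) = sqrt(2)*sqrt(W))
k = -8 (k = -8/1 = -8*1 = -8)
a(180) + (k - 2)*13 = sqrt(2)*sqrt(180) + (-8 - 2)*13 = sqrt(2)*(6*sqrt(5)) - 10*13 = 6*sqrt(10) - 130 = -130 + 6*sqrt(10)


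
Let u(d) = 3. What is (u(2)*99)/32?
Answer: 297/32 ≈ 9.2813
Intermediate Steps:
(u(2)*99)/32 = (3*99)/32 = 297*(1/32) = 297/32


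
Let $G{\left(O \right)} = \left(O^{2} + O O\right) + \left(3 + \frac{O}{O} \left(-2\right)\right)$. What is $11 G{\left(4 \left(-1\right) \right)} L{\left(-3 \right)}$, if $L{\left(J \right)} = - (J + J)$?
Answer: $2178$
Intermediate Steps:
$L{\left(J \right)} = - 2 J$
$G{\left(O \right)} = 1 + 2 O^{2}$ ($G{\left(O \right)} = \left(O^{2} + O^{2}\right) + \left(3 + 1 \left(-2\right)\right) = 2 O^{2} + \left(3 - 2\right) = 2 O^{2} + 1 = 1 + 2 O^{2}$)
$11 G{\left(4 \left(-1\right) \right)} L{\left(-3 \right)} = 11 \left(1 + 2 \left(4 \left(-1\right)\right)^{2}\right) \left(\left(-2\right) \left(-3\right)\right) = 11 \left(1 + 2 \left(-4\right)^{2}\right) 6 = 11 \left(1 + 2 \cdot 16\right) 6 = 11 \left(1 + 32\right) 6 = 11 \cdot 33 \cdot 6 = 363 \cdot 6 = 2178$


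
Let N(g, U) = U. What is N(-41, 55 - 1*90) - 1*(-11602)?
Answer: 11567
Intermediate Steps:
N(-41, 55 - 1*90) - 1*(-11602) = (55 - 1*90) - 1*(-11602) = (55 - 90) + 11602 = -35 + 11602 = 11567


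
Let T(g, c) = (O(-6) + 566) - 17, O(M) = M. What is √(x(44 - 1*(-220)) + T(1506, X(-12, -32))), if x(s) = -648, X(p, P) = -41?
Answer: I*√105 ≈ 10.247*I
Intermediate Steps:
T(g, c) = 543 (T(g, c) = (-6 + 566) - 17 = 560 - 17 = 543)
√(x(44 - 1*(-220)) + T(1506, X(-12, -32))) = √(-648 + 543) = √(-105) = I*√105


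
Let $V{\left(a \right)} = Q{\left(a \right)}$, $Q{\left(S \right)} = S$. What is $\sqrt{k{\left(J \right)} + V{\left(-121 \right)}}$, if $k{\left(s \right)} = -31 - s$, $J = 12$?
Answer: $2 i \sqrt{41} \approx 12.806 i$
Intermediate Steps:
$V{\left(a \right)} = a$
$\sqrt{k{\left(J \right)} + V{\left(-121 \right)}} = \sqrt{\left(-31 - 12\right) - 121} = \sqrt{-43 - 121} = \sqrt{-164} = 2 i \sqrt{41}$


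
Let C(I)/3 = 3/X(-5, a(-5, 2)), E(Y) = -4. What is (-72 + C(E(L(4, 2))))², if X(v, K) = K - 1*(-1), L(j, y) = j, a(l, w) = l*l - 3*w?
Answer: 2047761/400 ≈ 5119.4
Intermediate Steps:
a(l, w) = l² - 3*w
X(v, K) = 1 + K (X(v, K) = K + 1 = 1 + K)
C(I) = 9/20 (C(I) = 3*(3/(1 + ((-5)² - 3*2))) = 3*(3/(1 + (25 - 6))) = 3*(3/(1 + 19)) = 3*(3/20) = 9/20)
(-72 + C(E(L(4, 2))))² = (-72 + 9/20)² = (-1431/20)² = 2047761/400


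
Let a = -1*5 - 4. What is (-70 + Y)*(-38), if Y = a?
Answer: 3002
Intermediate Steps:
a = -9 (a = -5 - 4 = -9)
Y = -9
(-70 + Y)*(-38) = (-70 - 9)*(-38) = -79*(-38) = 3002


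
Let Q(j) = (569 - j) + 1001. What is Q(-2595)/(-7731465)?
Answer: -17/31557 ≈ -0.00053871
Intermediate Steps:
Q(j) = 1570 - j
Q(-2595)/(-7731465) = (1570 - 1*(-2595))/(-7731465) = (1570 + 2595)*(-1/7731465) = 4165*(-1/7731465) = -17/31557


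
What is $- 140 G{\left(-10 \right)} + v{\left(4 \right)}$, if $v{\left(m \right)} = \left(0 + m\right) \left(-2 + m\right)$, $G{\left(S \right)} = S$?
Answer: $1408$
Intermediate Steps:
$v{\left(m \right)} = m \left(-2 + m\right)$
$- 140 G{\left(-10 \right)} + v{\left(4 \right)} = \left(-140\right) \left(-10\right) + 4 \left(-2 + 4\right) = 1400 + 4 \cdot 2 = 1400 + 8 = 1408$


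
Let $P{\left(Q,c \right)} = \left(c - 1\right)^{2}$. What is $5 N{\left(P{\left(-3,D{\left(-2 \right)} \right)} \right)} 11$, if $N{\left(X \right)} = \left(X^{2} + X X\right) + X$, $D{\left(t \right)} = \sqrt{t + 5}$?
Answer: $3300 - 1870 \sqrt{3} \approx 61.065$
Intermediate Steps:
$D{\left(t \right)} = \sqrt{5 + t}$
$P{\left(Q,c \right)} = \left(-1 + c\right)^{2}$
$N{\left(X \right)} = X + 2 X^{2}$ ($N{\left(X \right)} = \left(X^{2} + X^{2}\right) + X = 2 X^{2} + X = X + 2 X^{2}$)
$5 N{\left(P{\left(-3,D{\left(-2 \right)} \right)} \right)} 11 = 5 \left(-1 + \sqrt{5 - 2}\right)^{2} \left(1 + 2 \left(-1 + \sqrt{5 - 2}\right)^{2}\right) 11 = 5 \left(-1 + \sqrt{3}\right)^{2} \left(1 + 2 \left(-1 + \sqrt{3}\right)^{2}\right) 11 = 55 \left(-1 + \sqrt{3}\right)^{2} \left(1 + 2 \left(-1 + \sqrt{3}\right)^{2}\right)$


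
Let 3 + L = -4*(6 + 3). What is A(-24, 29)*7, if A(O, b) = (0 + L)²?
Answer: 10647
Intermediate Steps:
L = -39 (L = -3 - 4*(6 + 3) = -3 - 4*9 = -3 - 36 = -39)
A(O, b) = 1521 (A(O, b) = (0 - 39)² = (-39)² = 1521)
A(-24, 29)*7 = 1521*7 = 10647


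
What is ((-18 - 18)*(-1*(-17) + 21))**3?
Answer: -2560108032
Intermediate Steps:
((-18 - 18)*(-1*(-17) + 21))**3 = (-36*(17 + 21))**3 = (-36*38)**3 = (-1368)**3 = -2560108032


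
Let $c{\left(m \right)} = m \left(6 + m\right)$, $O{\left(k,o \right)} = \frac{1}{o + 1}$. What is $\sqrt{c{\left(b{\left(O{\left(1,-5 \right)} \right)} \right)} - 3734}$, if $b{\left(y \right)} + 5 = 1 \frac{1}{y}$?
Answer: $i \sqrt{3707} \approx 60.885 i$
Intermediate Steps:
$O{\left(k,o \right)} = \frac{1}{1 + o}$
$b{\left(y \right)} = -5 + \frac{1}{y}$ ($b{\left(y \right)} = -5 + 1 \frac{1}{y} = -5 + \frac{1}{y}$)
$\sqrt{c{\left(b{\left(O{\left(1,-5 \right)} \right)} \right)} - 3734} = \sqrt{\left(-5 + \frac{1}{\frac{1}{1 - 5}}\right) \left(6 - \left(5 - \frac{1}{\frac{1}{1 - 5}}\right)\right) - 3734} = \sqrt{\left(-5 + \frac{1}{\frac{1}{-4}}\right) \left(6 - \left(5 - \frac{1}{\frac{1}{-4}}\right)\right) - 3734} = \sqrt{\left(-5 + \frac{1}{- \frac{1}{4}}\right) \left(6 - \left(5 - \frac{1}{- \frac{1}{4}}\right)\right) - 3734} = \sqrt{\left(-5 - 4\right) \left(6 - 9\right) - 3734} = \sqrt{- 9 \left(6 - 9\right) - 3734} = \sqrt{\left(-9\right) \left(-3\right) - 3734} = \sqrt{27 - 3734} = \sqrt{-3707} = i \sqrt{3707}$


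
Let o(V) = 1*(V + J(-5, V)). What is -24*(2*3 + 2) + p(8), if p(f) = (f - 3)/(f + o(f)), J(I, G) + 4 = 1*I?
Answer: -1339/7 ≈ -191.29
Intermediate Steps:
J(I, G) = -4 + I (J(I, G) = -4 + 1*I = -4 + I)
o(V) = -9 + V (o(V) = 1*(V + (-4 - 5)) = 1*(V - 9) = 1*(-9 + V) = -9 + V)
p(f) = (-3 + f)/(-9 + 2*f) (p(f) = (f - 3)/(f + (-9 + f)) = (-3 + f)/(-9 + 2*f))
-24*(2*3 + 2) + p(8) = -24*(2*3 + 2) + (-3 + 8)/(-9 + 2*8) = -24*(6 + 2) + 5/(-9 + 16) = -24*8 + 5/7 = -192 + (1/7)*5 = -192 + 5/7 = -1339/7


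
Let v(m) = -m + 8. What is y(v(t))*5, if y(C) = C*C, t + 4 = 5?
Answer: 245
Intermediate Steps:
t = 1 (t = -4 + 5 = 1)
v(m) = 8 - m
y(C) = C²
y(v(t))*5 = (8 - 1*1)²*5 = (8 - 1)²*5 = 7²*5 = 49*5 = 245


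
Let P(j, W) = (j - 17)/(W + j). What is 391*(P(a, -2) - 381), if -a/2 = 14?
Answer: -296769/2 ≈ -1.4838e+5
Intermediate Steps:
a = -28 (a = -2*14 = -28)
P(j, W) = (-17 + j)/(W + j)
391*(P(a, -2) - 381) = 391*((-17 - 28)/(-2 - 28) - 381) = 391*(-45/(-30) - 381) = 391*(-1/30*(-45) - 381) = 391*(3/2 - 381) = 391*(-759/2) = -296769/2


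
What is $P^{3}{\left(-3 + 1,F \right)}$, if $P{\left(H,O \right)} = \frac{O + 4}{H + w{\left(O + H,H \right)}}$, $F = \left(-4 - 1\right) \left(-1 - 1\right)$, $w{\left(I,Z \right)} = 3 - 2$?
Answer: $-2744$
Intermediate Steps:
$w{\left(I,Z \right)} = 1$ ($w{\left(I,Z \right)} = 3 - 2 = 1$)
$F = 10$ ($F = \left(-5\right) \left(-2\right) = 10$)
$P{\left(H,O \right)} = \frac{4 + O}{1 + H}$ ($P{\left(H,O \right)} = \frac{O + 4}{H + 1} = \frac{4 + O}{1 + H}$)
$P^{3}{\left(-3 + 1,F \right)} = \left(\frac{4 + 10}{1 + \left(-3 + 1\right)}\right)^{3} = \left(\frac{1}{1 - 2} \cdot 14\right)^{3} = \left(\frac{1}{-1} \cdot 14\right)^{3} = \left(\left(-1\right) 14\right)^{3} = \left(-14\right)^{3} = -2744$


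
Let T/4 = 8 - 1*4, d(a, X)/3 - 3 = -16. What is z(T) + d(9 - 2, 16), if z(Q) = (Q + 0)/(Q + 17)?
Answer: -1271/33 ≈ -38.515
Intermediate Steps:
d(a, X) = -39 (d(a, X) = 9 + 3*(-16) = 9 - 48 = -39)
T = 16 (T = 4*(8 - 1*4) = 4*(8 - 4) = 4*4 = 16)
z(Q) = Q/(17 + Q)
z(T) + d(9 - 2, 16) = 16/(17 + 16) - 39 = 16/33 - 39 = -1271/33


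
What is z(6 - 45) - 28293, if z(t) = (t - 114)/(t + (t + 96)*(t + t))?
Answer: -42297984/1495 ≈ -28293.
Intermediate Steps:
z(t) = (-114 + t)/(t + 2*t*(96 + t)) (z(t) = (-114 + t)/(t + (96 + t)*(2*t)) = (-114 + t)/(t + 2*t*(96 + t)))
z(6 - 45) - 28293 = (-114 + (6 - 45))/((6 - 45)*(193 + 2*(6 - 45))) - 28293 = (-114 - 39)/((-39)*(193 + 2*(-39))) - 28293 = -1/39*(-153)/(193 - 78) - 28293 = -1/39*(-153)/115 - 28293 = -1/39*1/115*(-153) - 28293 = 51/1495 - 28293 = -42297984/1495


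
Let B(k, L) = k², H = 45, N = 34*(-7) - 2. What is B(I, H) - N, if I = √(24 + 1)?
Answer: 265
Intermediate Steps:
N = -240 (N = -238 - 2 = -240)
I = 5 (I = √25 = 5)
B(I, H) - N = 5² - 1*(-240) = 25 + 240 = 265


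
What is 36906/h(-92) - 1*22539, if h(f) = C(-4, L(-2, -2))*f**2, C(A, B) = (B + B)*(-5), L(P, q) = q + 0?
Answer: -1907682507/84640 ≈ -22539.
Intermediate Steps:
L(P, q) = q
C(A, B) = -10*B (C(A, B) = (2*B)*(-5) = -10*B)
h(f) = 20*f**2 (h(f) = (-10*(-2))*f**2 = 20*f**2)
36906/h(-92) - 1*22539 = 36906/((20*(-92)**2)) - 1*22539 = 36906/((20*8464)) - 22539 = 36906/169280 - 22539 = 36906*(1/169280) - 22539 = 18453/84640 - 22539 = -1907682507/84640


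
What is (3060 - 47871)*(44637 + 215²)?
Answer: -4071617082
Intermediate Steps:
(3060 - 47871)*(44637 + 215²) = -44811*(44637 + 46225) = -44811*90862 = -4071617082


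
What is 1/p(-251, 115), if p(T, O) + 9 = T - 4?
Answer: -1/264 ≈ -0.0037879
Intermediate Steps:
p(T, O) = -13 + T (p(T, O) = -9 + (T - 4) = -9 + (-4 + T) = -13 + T)
1/p(-251, 115) = 1/(-13 - 251) = 1/(-264) = -1/264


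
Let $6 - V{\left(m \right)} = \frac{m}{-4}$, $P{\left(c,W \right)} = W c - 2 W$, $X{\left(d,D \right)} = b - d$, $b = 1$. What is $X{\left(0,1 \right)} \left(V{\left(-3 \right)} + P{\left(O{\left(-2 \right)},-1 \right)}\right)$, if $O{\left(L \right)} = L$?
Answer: $\frac{37}{4} \approx 9.25$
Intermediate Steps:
$X{\left(d,D \right)} = 1 - d$
$P{\left(c,W \right)} = - 2 W + W c$
$V{\left(m \right)} = 6 + \frac{m}{4}$ ($V{\left(m \right)} = 6 - \frac{m}{-4} = 6 - m \left(- \frac{1}{4}\right) = 6 - - \frac{m}{4} = 6 + \frac{m}{4}$)
$X{\left(0,1 \right)} \left(V{\left(-3 \right)} + P{\left(O{\left(-2 \right)},-1 \right)}\right) = \left(1 - 0\right) \left(\left(6 + \frac{1}{4} \left(-3\right)\right) - \left(-2 - 2\right)\right) = \left(1 + 0\right) \left(\left(6 - \frac{3}{4}\right) - -4\right) = 1 \left(\frac{21}{4} + 4\right) = 1 \cdot \frac{37}{4} = \frac{37}{4}$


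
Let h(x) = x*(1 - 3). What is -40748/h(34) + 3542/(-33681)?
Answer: 343048133/572577 ≈ 599.13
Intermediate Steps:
h(x) = -2*x (h(x) = x*(-2) = -2*x)
-40748/h(34) + 3542/(-33681) = -40748/((-2*34)) + 3542/(-33681) = -40748/(-68) + 3542*(-1/33681) = -40748*(-1/68) - 3542/33681 = 10187/17 - 3542/33681 = 343048133/572577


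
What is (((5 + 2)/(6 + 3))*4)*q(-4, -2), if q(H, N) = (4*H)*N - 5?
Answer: 84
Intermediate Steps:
q(H, N) = -5 + 4*H*N (q(H, N) = 4*H*N - 5 = -5 + 4*H*N)
(((5 + 2)/(6 + 3))*4)*q(-4, -2) = (((5 + 2)/(6 + 3))*4)*(-5 + 4*(-4)*(-2)) = ((7/9)*4)*(-5 + 32) = ((7*(⅑))*4)*27 = ((7/9)*4)*27 = (28/9)*27 = 84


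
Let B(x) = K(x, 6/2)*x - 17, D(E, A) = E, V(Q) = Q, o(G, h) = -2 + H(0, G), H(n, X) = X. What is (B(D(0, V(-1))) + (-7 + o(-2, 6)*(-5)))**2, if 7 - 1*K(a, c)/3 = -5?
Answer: 16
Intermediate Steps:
o(G, h) = -2 + G
K(a, c) = 36 (K(a, c) = 21 - 3*(-5) = 21 + 15 = 36)
B(x) = -17 + 36*x (B(x) = 36*x - 17 = -17 + 36*x)
(B(D(0, V(-1))) + (-7 + o(-2, 6)*(-5)))**2 = ((-17 + 36*0) + (-7 + (-2 - 2)*(-5)))**2 = ((-17 + 0) + (-7 - 4*(-5)))**2 = (-17 + (-7 + 20))**2 = (-17 + 13)**2 = (-4)**2 = 16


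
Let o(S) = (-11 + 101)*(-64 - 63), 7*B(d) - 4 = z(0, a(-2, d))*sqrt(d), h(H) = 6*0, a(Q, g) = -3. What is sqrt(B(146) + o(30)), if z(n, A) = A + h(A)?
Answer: sqrt(-560042 - 21*sqrt(146))/7 ≈ 106.93*I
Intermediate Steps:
h(H) = 0
z(n, A) = A (z(n, A) = A + 0 = A)
B(d) = 4/7 - 3*sqrt(d)/7 (B(d) = 4/7 + (-3*sqrt(d))/7 = 4/7 - 3*sqrt(d)/7)
o(S) = -11430 (o(S) = 90*(-127) = -11430)
sqrt(B(146) + o(30)) = sqrt((4/7 - 3*sqrt(146)/7) - 11430) = sqrt(-80006/7 - 3*sqrt(146)/7)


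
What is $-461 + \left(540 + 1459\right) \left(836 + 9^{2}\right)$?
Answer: $1832622$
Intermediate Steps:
$-461 + \left(540 + 1459\right) \left(836 + 9^{2}\right) = -461 + 1999 \left(836 + 81\right) = -461 + 1999 \cdot 917 = -461 + 1833083 = 1832622$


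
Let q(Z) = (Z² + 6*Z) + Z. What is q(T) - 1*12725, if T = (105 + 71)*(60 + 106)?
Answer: 853766443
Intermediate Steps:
T = 29216 (T = 176*166 = 29216)
q(Z) = Z² + 7*Z
q(T) - 1*12725 = 29216*(7 + 29216) - 1*12725 = 29216*29223 - 12725 = 853779168 - 12725 = 853766443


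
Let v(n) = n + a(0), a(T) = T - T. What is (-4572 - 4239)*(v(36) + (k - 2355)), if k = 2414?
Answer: -837045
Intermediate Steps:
a(T) = 0
v(n) = n (v(n) = n + 0 = n)
(-4572 - 4239)*(v(36) + (k - 2355)) = (-4572 - 4239)*(36 + (2414 - 2355)) = -8811*(36 + 59) = -8811*95 = -837045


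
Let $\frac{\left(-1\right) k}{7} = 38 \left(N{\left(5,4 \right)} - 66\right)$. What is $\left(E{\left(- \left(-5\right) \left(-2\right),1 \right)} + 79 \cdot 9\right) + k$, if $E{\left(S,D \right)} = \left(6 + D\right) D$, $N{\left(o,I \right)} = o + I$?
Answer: $15880$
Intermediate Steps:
$N{\left(o,I \right)} = I + o$
$E{\left(S,D \right)} = D \left(6 + D\right)$
$k = 15162$ ($k = - 7 \cdot 38 \left(\left(4 + 5\right) - 66\right) = - 7 \cdot 38 \left(9 - 66\right) = - 7 \cdot 38 \left(-57\right) = \left(-7\right) \left(-2166\right) = 15162$)
$\left(E{\left(- \left(-5\right) \left(-2\right),1 \right)} + 79 \cdot 9\right) + k = \left(1 \left(6 + 1\right) + 79 \cdot 9\right) + 15162 = \left(1 \cdot 7 + 711\right) + 15162 = \left(7 + 711\right) + 15162 = 718 + 15162 = 15880$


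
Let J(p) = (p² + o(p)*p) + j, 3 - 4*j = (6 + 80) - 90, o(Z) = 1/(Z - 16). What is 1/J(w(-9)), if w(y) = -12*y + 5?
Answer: 388/4955503 ≈ 7.8297e-5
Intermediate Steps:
w(y) = 5 - 12*y
o(Z) = 1/(-16 + Z)
j = 7/4 (j = ¾ - ((6 + 80) - 90)/4 = ¾ - (86 - 90)/4 = ¾ - ¼*(-4) = ¾ + 1 = 7/4 ≈ 1.7500)
J(p) = 7/4 + p² + p/(-16 + p) (J(p) = (p² + p/(-16 + p)) + 7/4 = 7/4 + p² + p/(-16 + p))
1/J(w(-9)) = 1/(((5 - 12*(-9)) + (-16 + (5 - 12*(-9)))*(7 + 4*(5 - 12*(-9))²)/4)/(-16 + (5 - 12*(-9)))) = 1/(((5 + 108) + (-16 + (5 + 108))*(7 + 4*(5 + 108)²)/4)/(-16 + (5 + 108))) = 1/((113 + (-16 + 113)*(7 + 4*113²)/4)/(-16 + 113)) = 1/((113 + (¼)*97*(7 + 4*12769))/97) = 1/((113 + (¼)*97*(7 + 51076))/97) = 1/((113 + (¼)*97*51083)/97) = 1/((113 + 4955051/4)/97) = 1/((1/97)*(4955503/4)) = 1/(4955503/388) = 388/4955503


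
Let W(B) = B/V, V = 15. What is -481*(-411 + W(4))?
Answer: 2963441/15 ≈ 1.9756e+5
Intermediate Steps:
W(B) = B/15
-481*(-411 + W(4)) = -481*(-411 + (1/15)*4) = -481*(-411 + 4/15) = -481*(-6161/15) = 2963441/15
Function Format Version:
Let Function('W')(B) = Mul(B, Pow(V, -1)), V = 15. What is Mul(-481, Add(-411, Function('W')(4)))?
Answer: Rational(2963441, 15) ≈ 1.9756e+5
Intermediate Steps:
Function('W')(B) = Mul(Rational(1, 15), B) (Function('W')(B) = Mul(B, Pow(15, -1)) = Mul(B, Rational(1, 15)) = Mul(Rational(1, 15), B))
Mul(-481, Add(-411, Function('W')(4))) = Mul(-481, Add(-411, Mul(Rational(1, 15), 4))) = Mul(-481, Add(-411, Rational(4, 15))) = Mul(-481, Rational(-6161, 15)) = Rational(2963441, 15)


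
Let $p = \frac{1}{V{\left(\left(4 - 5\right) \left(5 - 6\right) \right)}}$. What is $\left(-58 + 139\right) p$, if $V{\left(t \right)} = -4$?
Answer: $- \frac{81}{4} \approx -20.25$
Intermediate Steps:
$p = - \frac{1}{4}$ ($p = \frac{1}{-4} = - \frac{1}{4} \approx -0.25$)
$\left(-58 + 139\right) p = \left(-58 + 139\right) \left(- \frac{1}{4}\right) = 81 \left(- \frac{1}{4}\right) = - \frac{81}{4}$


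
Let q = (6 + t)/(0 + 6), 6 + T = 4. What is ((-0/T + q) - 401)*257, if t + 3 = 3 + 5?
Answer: -615515/6 ≈ -1.0259e+5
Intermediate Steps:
T = -2 (T = -6 + 4 = -2)
t = 5 (t = -3 + (3 + 5) = -3 + 8 = 5)
q = 11/6 (q = (6 + 5)/(0 + 6) = 11/6 ≈ 1.8333)
((-0/T + q) - 401)*257 = ((-0/(-2) + 11/6) - 401)*257 = ((-0*(-1)/2 + 11/6) - 401)*257 = ((-8*0 + 11/6) - 401)*257 = ((0 + 11/6) - 401)*257 = (11/6 - 401)*257 = -2395/6*257 = -615515/6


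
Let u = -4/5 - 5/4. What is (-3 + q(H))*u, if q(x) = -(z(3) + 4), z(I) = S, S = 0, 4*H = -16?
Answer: 287/20 ≈ 14.350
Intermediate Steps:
H = -4 (H = (¼)*(-16) = -4)
z(I) = 0
q(x) = -4 (q(x) = -(0 + 4) = -1*4 = -4)
u = -41/20 (u = -4*⅕ - 5*¼ = -⅘ - 5/4 = -41/20 ≈ -2.0500)
(-3 + q(H))*u = (-3 - 4)*(-41/20) = -7*(-41/20) = 287/20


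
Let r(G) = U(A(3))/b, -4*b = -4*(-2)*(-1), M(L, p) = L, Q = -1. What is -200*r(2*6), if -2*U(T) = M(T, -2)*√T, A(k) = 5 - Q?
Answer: 300*√6 ≈ 734.85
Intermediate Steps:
A(k) = 6 (A(k) = 5 - 1*(-1) = 5 + 1 = 6)
U(T) = -T^(3/2)/2 (U(T) = -T*√T/2 = -T^(3/2)/2)
b = 2 (b = -(-4*(-2))*(-1)/4 = -2*(-1) = -¼*(-8) = 2)
r(G) = -3*√6/2
-200*r(2*6) = -(-300)*√6 = 300*√6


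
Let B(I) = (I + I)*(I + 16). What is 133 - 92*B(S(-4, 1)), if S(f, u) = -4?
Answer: 8965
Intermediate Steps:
B(I) = 2*I*(16 + I) (B(I) = (2*I)*(16 + I) = 2*I*(16 + I))
133 - 92*B(S(-4, 1)) = 133 - 184*(-4)*(16 - 4) = 133 - 184*(-4)*12 = 133 - 92*(-96) = 133 + 8832 = 8965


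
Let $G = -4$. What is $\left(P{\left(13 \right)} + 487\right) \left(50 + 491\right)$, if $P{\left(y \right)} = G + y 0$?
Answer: $261303$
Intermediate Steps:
$P{\left(y \right)} = -4$ ($P{\left(y \right)} = -4 + y 0 = -4 + 0 = -4$)
$\left(P{\left(13 \right)} + 487\right) \left(50 + 491\right) = \left(-4 + 487\right) \left(50 + 491\right) = 483 \cdot 541 = 261303$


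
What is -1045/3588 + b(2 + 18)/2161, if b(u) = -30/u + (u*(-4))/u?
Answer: -2277979/7753668 ≈ -0.29379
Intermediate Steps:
b(u) = -4 - 30/u (b(u) = -30/u + (-4*u)/u = -30/u - 4 = -4 - 30/u)
-1045/3588 + b(2 + 18)/2161 = -1045/3588 + (-4 - 30/(2 + 18))/2161 = -1045*1/3588 + (-4 - 30/20)*(1/2161) = -1045/3588 + (-4 - 30*1/20)*(1/2161) = -1045/3588 + (-4 - 3/2)*(1/2161) = -1045/3588 - 11/2*1/2161 = -1045/3588 - 11/4322 = -2277979/7753668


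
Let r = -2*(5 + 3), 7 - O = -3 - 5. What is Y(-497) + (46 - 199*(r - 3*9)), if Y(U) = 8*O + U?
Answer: 8226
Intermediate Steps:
O = 15 (O = 7 - (-3 - 5) = 7 - 1*(-8) = 7 + 8 = 15)
r = -16 (r = -2*8 = -16)
Y(U) = 120 + U (Y(U) = 8*15 + U = 120 + U)
Y(-497) + (46 - 199*(r - 3*9)) = (120 - 497) + (46 - 199*(-16 - 3*9)) = -377 + (46 - 199*(-16 - 27)) = -377 + (46 - 199*(-43)) = -377 + (46 + 8557) = -377 + 8603 = 8226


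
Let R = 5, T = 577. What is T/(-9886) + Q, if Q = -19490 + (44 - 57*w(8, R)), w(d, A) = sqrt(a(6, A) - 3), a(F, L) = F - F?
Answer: -192243733/9886 - 57*I*sqrt(3) ≈ -19446.0 - 98.727*I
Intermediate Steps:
a(F, L) = 0
w(d, A) = I*sqrt(3) (w(d, A) = sqrt(0 - 3) = sqrt(-3) = I*sqrt(3))
Q = -19446 - 57*I*sqrt(3) (Q = -19490 + (44 - 57*I*sqrt(3)) = -19446 - 57*I*sqrt(3) ≈ -19446.0 - 98.727*I)
T/(-9886) + Q = 577/(-9886) + (-19446 - 57*I*sqrt(3)) = 577*(-1/9886) + (-19446 - 57*I*sqrt(3)) = -577/9886 + (-19446 - 57*I*sqrt(3)) = -192243733/9886 - 57*I*sqrt(3)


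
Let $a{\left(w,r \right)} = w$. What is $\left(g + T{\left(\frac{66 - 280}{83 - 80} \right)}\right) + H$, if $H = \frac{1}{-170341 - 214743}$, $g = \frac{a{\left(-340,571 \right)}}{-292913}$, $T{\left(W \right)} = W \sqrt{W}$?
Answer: $\frac{130635647}{112796109692} - \frac{214 i \sqrt{642}}{9} \approx 0.0011582 - 602.47 i$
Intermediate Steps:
$T{\left(W \right)} = W^{\frac{3}{2}}$
$g = \frac{340}{292913}$ ($g = - \frac{340}{-292913} = \left(-340\right) \left(- \frac{1}{292913}\right) = \frac{340}{292913} \approx 0.0011608$)
$H = - \frac{1}{385084}$ ($H = \frac{1}{-385084} = - \frac{1}{385084} \approx -2.5968 \cdot 10^{-6}$)
$\left(g + T{\left(\frac{66 - 280}{83 - 80} \right)}\right) + H = \left(\frac{340}{292913} + \left(\frac{66 - 280}{83 - 80}\right)^{\frac{3}{2}}\right) - \frac{1}{385084} = \left(\frac{340}{292913} + \left(- \frac{214}{3}\right)^{\frac{3}{2}}\right) - \frac{1}{385084} = \left(\frac{340}{292913} - \frac{214 i \sqrt{642}}{9}\right) - \frac{1}{385084} = \frac{130635647}{112796109692} - \frac{214 i \sqrt{642}}{9}$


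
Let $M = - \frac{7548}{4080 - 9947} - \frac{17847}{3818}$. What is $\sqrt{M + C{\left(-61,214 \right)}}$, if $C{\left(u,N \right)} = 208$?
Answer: $\frac{\sqrt{102668046061869178}}{22400206} \approx 14.304$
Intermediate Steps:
$M = - \frac{75890085}{22400206}$ ($M = - \frac{7548}{-5867} - \frac{17847}{3818} = \left(-7548\right) \left(- \frac{1}{5867}\right) - \frac{17847}{3818} = \frac{7548}{5867} - \frac{17847}{3818} = - \frac{75890085}{22400206} \approx -3.3879$)
$\sqrt{M + C{\left(-61,214 \right)}} = \sqrt{- \frac{75890085}{22400206} + 208} = \sqrt{\frac{4583352763}{22400206}} = \frac{\sqrt{102668046061869178}}{22400206}$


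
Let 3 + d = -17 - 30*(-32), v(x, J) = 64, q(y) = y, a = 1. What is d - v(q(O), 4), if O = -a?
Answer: 876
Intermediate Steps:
O = -1 (O = -1*1 = -1)
d = 940 (d = -3 + (-17 - 30*(-32)) = -3 + (-17 + 960) = -3 + 943 = 940)
d - v(q(O), 4) = 940 - 1*64 = 940 - 64 = 876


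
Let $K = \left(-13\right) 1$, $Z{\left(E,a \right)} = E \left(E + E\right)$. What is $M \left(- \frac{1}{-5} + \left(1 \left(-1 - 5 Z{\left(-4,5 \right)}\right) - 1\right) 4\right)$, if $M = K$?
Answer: $\frac{42107}{5} \approx 8421.4$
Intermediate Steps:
$Z{\left(E,a \right)} = 2 E^{2}$ ($Z{\left(E,a \right)} = E 2 E = 2 E^{2}$)
$K = -13$
$M = -13$
$M \left(- \frac{1}{-5} + \left(1 \left(-1 - 5 Z{\left(-4,5 \right)}\right) - 1\right) 4\right) = - 13 \left(- \frac{1}{-5} + \left(1 \left(-1 - 5 \cdot 2 \left(-4\right)^{2}\right) - 1\right) 4\right) = - 13 \left(\left(-1\right) \left(- \frac{1}{5}\right) + \left(1 \left(-1 - 5 \cdot 2 \cdot 16\right) - 1\right) 4\right) = - 13 \left(\frac{1}{5} + \left(1 \left(-1 - 160\right) - 1\right) 4\right) = - 13 \left(\frac{1}{5} + \left(1 \left(-161\right) - 1\right) 4\right) = - 13 \left(\frac{1}{5} + \left(-161 - 1\right) 4\right) = - 13 \left(\frac{1}{5} - 648\right) = \left(-13\right) \left(- \frac{3239}{5}\right) = \frac{42107}{5}$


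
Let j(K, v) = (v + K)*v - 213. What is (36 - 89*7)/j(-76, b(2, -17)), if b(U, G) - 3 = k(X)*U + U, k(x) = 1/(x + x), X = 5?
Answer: 14675/14529 ≈ 1.0100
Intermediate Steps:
k(x) = 1/(2*x)
b(U, G) = 3 + 11*U/10 (b(U, G) = 3 + (((½)/5)*U + U) = 3 + (((½)*(⅕))*U + U) = 3 + (U/10 + U) = 3 + 11*U/10)
j(K, v) = -213 + v*(K + v) (j(K, v) = (K + v)*v - 213 = v*(K + v) - 213 = -213 + v*(K + v))
(36 - 89*7)/j(-76, b(2, -17)) = (36 - 89*7)/(-213 + (3 + (11/10)*2)² - 76*(3 + (11/10)*2)) = (36 - 623)/(-213 + (3 + 11/5)² - 76*(3 + 11/5)) = -587/(-213 + (26/5)² - 76*26/5) = -587/(-213 + 676/25 - 1976/5) = -587/(-14529/25) = -587*(-25/14529) = 14675/14529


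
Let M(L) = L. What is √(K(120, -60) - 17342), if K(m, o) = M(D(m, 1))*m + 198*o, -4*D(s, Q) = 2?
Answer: 121*I*√2 ≈ 171.12*I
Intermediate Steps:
D(s, Q) = -½ (D(s, Q) = -¼*2 = -½)
K(m, o) = 198*o - m/2 (K(m, o) = -m/2 + 198*o = 198*o - m/2)
√(K(120, -60) - 17342) = √((198*(-60) - ½*120) - 17342) = √((-11880 - 60) - 17342) = √(-11940 - 17342) = √(-29282) = 121*I*√2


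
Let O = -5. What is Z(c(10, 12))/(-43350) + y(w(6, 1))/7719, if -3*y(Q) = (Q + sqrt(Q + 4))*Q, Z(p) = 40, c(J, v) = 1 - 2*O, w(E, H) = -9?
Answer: -49307/11153955 + I*sqrt(5)/2573 ≈ -0.0044206 + 0.00086905*I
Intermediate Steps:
c(J, v) = 11 (c(J, v) = 1 - 2*(-5) = 1 + 10 = 11)
y(Q) = -Q*(Q + sqrt(4 + Q))/3 (y(Q) = -(Q + sqrt(Q + 4))*Q/3 = -(Q + sqrt(4 + Q))*Q/3 = -Q*(Q + sqrt(4 + Q))/3)
Z(c(10, 12))/(-43350) + y(w(6, 1))/7719 = 40/(-43350) - 1/3*(-9)*(-9 + sqrt(4 - 9))/7719 = 40*(-1/43350) - 1/3*(-9)*(-9 + sqrt(-5))*(1/7719) = -4/4335 - 1/3*(-9)*(-9 + I*sqrt(5))*(1/7719) = -4/4335 + (-27 + 3*I*sqrt(5))*(1/7719) = -4/4335 + (-9/2573 + I*sqrt(5)/2573) = -49307/11153955 + I*sqrt(5)/2573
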